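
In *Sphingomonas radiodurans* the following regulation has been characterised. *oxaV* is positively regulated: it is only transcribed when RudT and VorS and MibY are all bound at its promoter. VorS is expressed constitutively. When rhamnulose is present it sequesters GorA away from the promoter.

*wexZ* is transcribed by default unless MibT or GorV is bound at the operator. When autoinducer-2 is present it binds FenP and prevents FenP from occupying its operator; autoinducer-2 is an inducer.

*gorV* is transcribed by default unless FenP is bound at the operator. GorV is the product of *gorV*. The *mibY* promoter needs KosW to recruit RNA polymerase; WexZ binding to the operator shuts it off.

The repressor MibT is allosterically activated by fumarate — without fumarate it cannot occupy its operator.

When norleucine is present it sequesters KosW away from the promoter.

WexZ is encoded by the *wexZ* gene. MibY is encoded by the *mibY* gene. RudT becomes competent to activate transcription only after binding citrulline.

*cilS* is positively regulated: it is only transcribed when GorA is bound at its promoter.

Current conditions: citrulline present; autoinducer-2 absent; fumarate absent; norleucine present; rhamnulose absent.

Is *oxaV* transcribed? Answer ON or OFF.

OFF

Citrulline is present, so RudT is active.
VorS is produced constitutively and is active.
Fumarate is absent, so MibT is inactive.
Autoinducer-2 is absent, so FenP is active.
With repressor FenP bound, *gorV* is not transcribed.
So GorV is not produced.
With no repressor bound, *wexZ* is transcribed.
So WexZ is produced and active.
Norleucine is present, so KosW is inactive.
With repressor WexZ bound, *mibY* is not transcribed.
So MibY is not produced.
Required activator MibY is absent, so *oxaV* is not transcribed.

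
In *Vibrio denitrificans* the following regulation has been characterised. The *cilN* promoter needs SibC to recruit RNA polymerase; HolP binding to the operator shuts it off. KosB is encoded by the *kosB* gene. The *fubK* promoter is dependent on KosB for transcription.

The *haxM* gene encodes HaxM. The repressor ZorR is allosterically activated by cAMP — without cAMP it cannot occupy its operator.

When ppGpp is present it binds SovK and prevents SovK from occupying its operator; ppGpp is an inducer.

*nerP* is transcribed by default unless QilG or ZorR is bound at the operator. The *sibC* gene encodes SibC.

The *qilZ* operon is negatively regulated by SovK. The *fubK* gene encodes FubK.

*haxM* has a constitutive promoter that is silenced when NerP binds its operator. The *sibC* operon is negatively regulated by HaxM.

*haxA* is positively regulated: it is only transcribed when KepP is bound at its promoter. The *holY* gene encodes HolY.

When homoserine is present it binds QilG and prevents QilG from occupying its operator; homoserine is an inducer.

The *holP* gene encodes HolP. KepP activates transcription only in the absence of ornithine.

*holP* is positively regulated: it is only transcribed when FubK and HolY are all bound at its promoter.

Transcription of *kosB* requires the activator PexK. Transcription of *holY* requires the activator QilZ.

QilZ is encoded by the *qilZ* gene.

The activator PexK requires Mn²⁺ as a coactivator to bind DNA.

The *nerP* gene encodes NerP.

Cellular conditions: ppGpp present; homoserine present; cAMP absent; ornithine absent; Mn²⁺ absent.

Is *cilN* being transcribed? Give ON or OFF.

ON

Homoserine is present, so QilG is inactive.
cAMP is absent, so ZorR is inactive.
With no repressor bound, *nerP* is transcribed.
So NerP is produced and active.
With repressor NerP bound, *haxM* is not transcribed.
So HaxM is not produced.
With no repressor bound, *sibC* is transcribed.
So SibC is produced and active.
Mn²⁺ is absent, so PexK is inactive.
Required activator PexK is absent, so *kosB* is not transcribed.
So KosB is not produced.
Required activator KosB is absent, so *fubK* is not transcribed.
So FubK is not produced.
ppGpp is present, so SovK is inactive.
With no repressor bound, *qilZ* is transcribed.
So QilZ is produced and active.
No repressor is bound and QilZ is active, so *holY* is transcribed.
So HolY is produced and active.
Required activator FubK is absent, so *holP* is not transcribed.
So HolP is not produced.
No repressor is bound and SibC is active, so *cilN* is transcribed.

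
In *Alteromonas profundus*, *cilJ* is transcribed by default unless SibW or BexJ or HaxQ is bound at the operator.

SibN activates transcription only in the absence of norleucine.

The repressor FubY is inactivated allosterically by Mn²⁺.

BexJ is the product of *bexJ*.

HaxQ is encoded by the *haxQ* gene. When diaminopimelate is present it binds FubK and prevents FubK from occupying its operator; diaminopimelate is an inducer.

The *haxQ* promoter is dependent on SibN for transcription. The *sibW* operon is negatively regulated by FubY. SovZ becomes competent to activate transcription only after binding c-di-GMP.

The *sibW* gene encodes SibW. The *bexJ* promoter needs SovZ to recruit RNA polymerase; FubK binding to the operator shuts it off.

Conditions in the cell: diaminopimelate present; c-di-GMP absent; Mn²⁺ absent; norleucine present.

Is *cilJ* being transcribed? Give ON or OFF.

ON

Mn²⁺ is absent, so FubY is active.
With repressor FubY bound, *sibW* is not transcribed.
So SibW is not produced.
Diaminopimelate is present, so FubK is inactive.
c-di-GMP is absent, so SovZ is inactive.
Required activator SovZ is absent, so *bexJ* is not transcribed.
So BexJ is not produced.
Norleucine is present, so SibN is inactive.
Required activator SibN is absent, so *haxQ* is not transcribed.
So HaxQ is not produced.
With no repressor bound, *cilJ* is transcribed.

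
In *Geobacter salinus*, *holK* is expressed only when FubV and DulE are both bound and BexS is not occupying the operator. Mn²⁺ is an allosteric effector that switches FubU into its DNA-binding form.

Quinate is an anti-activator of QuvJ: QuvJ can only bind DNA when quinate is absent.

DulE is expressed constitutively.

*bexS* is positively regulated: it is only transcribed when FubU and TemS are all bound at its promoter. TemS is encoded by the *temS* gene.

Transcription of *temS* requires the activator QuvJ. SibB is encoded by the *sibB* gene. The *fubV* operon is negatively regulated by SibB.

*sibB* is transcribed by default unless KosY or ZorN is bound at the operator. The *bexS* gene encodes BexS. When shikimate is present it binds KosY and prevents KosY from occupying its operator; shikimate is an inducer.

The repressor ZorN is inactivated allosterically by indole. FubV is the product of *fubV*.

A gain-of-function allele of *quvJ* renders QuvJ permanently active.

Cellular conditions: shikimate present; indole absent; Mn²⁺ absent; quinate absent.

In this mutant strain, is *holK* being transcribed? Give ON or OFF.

Shikimate is present, so KosY is inactive.
Indole is absent, so ZorN is active.
With repressor ZorN bound, *sibB* is not transcribed.
So SibB is not produced.
With no repressor bound, *fubV* is transcribed.
So FubV is produced and active.
Mn²⁺ is absent, so FubU is inactive.
QuvJ is constitutively active in this strain.
No repressor is bound and QuvJ is active, so *temS* is transcribed.
So TemS is produced and active.
Required activator FubU is absent, so *bexS* is not transcribed.
So BexS is not produced.
DulE is produced constitutively and is active.
No repressor is bound and FubV and DulE are active, so *holK* is transcribed.

ON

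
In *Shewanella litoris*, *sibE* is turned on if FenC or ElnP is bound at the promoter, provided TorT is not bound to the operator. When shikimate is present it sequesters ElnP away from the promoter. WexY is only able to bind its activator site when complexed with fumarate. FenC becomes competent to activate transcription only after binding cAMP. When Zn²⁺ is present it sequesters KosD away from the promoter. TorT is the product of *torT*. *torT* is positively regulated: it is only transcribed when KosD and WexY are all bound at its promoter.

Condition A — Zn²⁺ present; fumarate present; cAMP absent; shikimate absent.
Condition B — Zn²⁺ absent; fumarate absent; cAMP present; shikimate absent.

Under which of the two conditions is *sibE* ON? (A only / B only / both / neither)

Condition A:
Zn²⁺ is present, so KosD is inactive.
Fumarate is present, so WexY is active.
Required activator KosD is absent, so *torT* is not transcribed.
So TorT is not produced.
cAMP is absent, so FenC is inactive.
Shikimate is absent, so ElnP is active.
Activator ElnP is present, so *sibE* is transcribed.
→ *sibE* is ON in A.
Condition B:
Zn²⁺ is absent, so KosD is active.
Fumarate is absent, so WexY is inactive.
Required activator WexY is absent, so *torT* is not transcribed.
So TorT is not produced.
cAMP is present, so FenC is active.
Shikimate is absent, so ElnP is active.
Activator FenC is present, so *sibE* is transcribed.
→ *sibE* is ON in B.

both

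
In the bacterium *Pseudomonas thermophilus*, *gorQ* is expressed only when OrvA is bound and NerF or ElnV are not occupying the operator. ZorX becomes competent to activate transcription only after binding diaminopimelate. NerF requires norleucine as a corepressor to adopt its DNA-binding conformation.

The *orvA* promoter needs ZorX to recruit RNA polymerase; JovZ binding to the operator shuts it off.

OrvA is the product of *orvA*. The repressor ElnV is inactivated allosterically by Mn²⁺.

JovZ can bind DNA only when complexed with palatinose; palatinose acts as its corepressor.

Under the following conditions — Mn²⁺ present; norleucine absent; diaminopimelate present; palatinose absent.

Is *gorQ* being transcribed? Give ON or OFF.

Diaminopimelate is present, so ZorX is active.
Palatinose is absent, so JovZ is inactive.
No repressor is bound and ZorX is active, so *orvA* is transcribed.
So OrvA is produced and active.
Norleucine is absent, so NerF is inactive.
Mn²⁺ is present, so ElnV is inactive.
No repressor is bound and OrvA is active, so *gorQ* is transcribed.

ON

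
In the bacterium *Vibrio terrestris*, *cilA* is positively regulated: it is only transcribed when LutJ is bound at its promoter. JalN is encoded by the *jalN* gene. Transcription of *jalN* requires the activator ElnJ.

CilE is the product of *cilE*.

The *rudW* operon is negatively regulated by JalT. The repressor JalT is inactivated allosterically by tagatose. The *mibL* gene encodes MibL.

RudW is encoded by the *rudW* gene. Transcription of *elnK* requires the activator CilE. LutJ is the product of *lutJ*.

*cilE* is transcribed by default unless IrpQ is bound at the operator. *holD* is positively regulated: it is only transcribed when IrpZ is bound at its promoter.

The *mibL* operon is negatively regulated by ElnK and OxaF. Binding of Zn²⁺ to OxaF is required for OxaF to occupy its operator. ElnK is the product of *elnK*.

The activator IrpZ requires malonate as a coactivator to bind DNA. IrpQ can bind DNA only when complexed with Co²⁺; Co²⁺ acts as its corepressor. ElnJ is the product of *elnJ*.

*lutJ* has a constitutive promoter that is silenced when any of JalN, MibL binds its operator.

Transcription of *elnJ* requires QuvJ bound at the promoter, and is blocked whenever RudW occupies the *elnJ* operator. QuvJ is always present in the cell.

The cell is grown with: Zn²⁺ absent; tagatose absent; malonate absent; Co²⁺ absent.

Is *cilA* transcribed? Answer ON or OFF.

Tagatose is absent, so JalT is active.
With repressor JalT bound, *rudW* is not transcribed.
So RudW is not produced.
QuvJ is produced constitutively and is active.
No repressor is bound and QuvJ is active, so *elnJ* is transcribed.
So ElnJ is produced and active.
No repressor is bound and ElnJ is active, so *jalN* is transcribed.
So JalN is produced and active.
Co²⁺ is absent, so IrpQ is inactive.
With no repressor bound, *cilE* is transcribed.
So CilE is produced and active.
No repressor is bound and CilE is active, so *elnK* is transcribed.
So ElnK is produced and active.
Zn²⁺ is absent, so OxaF is inactive.
With repressor ElnK bound, *mibL* is not transcribed.
So MibL is not produced.
With repressor JalN bound, *lutJ* is not transcribed.
So LutJ is not produced.
Required activator LutJ is absent, so *cilA* is not transcribed.

OFF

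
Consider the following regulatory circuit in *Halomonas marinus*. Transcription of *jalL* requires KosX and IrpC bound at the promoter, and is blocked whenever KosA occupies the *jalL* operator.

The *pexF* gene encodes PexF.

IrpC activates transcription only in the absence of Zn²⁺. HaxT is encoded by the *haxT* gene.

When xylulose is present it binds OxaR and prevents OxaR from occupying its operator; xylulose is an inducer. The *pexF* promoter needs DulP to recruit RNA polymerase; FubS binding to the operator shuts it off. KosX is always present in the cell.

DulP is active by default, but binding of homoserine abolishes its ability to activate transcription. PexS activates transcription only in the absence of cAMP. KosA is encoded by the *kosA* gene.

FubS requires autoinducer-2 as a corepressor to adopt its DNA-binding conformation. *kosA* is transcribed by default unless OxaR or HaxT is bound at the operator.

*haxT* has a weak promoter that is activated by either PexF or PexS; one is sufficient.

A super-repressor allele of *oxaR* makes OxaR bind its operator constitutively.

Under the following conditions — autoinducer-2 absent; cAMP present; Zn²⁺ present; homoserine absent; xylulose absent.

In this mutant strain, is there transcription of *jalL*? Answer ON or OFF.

OFF

KosX is produced constitutively and is active.
Zn²⁺ is present, so IrpC is inactive.
OxaR is constitutively active in this strain.
Homoserine is absent, so DulP is active.
Autoinducer-2 is absent, so FubS is inactive.
No repressor is bound and DulP is active, so *pexF* is transcribed.
So PexF is produced and active.
cAMP is present, so PexS is inactive.
Activator PexF is present, so *haxT* is transcribed.
So HaxT is produced and active.
With repressor OxaR bound, *kosA* is not transcribed.
So KosA is not produced.
Required activator IrpC is absent, so *jalL* is not transcribed.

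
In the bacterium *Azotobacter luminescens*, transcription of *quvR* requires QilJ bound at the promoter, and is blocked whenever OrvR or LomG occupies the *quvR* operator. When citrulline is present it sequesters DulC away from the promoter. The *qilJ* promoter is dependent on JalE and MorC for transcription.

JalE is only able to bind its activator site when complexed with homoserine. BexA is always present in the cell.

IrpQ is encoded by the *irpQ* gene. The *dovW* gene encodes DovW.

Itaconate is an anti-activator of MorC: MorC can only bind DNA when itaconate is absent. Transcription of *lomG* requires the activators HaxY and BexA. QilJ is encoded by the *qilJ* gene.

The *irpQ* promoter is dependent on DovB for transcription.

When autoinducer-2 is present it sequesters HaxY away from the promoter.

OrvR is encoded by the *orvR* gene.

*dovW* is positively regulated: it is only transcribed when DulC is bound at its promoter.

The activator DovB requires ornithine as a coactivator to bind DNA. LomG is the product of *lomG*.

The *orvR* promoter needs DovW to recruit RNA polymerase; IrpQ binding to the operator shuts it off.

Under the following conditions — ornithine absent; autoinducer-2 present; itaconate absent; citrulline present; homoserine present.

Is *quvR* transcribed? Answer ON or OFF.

ON

Citrulline is present, so DulC is inactive.
Required activator DulC is absent, so *dovW* is not transcribed.
So DovW is not produced.
Ornithine is absent, so DovB is inactive.
Required activator DovB is absent, so *irpQ* is not transcribed.
So IrpQ is not produced.
Required activator DovW is absent, so *orvR* is not transcribed.
So OrvR is not produced.
Autoinducer-2 is present, so HaxY is inactive.
BexA is produced constitutively and is active.
Required activator HaxY is absent, so *lomG* is not transcribed.
So LomG is not produced.
Homoserine is present, so JalE is active.
Itaconate is absent, so MorC is active.
No repressor is bound and JalE and MorC are active, so *qilJ* is transcribed.
So QilJ is produced and active.
No repressor is bound and QilJ is active, so *quvR* is transcribed.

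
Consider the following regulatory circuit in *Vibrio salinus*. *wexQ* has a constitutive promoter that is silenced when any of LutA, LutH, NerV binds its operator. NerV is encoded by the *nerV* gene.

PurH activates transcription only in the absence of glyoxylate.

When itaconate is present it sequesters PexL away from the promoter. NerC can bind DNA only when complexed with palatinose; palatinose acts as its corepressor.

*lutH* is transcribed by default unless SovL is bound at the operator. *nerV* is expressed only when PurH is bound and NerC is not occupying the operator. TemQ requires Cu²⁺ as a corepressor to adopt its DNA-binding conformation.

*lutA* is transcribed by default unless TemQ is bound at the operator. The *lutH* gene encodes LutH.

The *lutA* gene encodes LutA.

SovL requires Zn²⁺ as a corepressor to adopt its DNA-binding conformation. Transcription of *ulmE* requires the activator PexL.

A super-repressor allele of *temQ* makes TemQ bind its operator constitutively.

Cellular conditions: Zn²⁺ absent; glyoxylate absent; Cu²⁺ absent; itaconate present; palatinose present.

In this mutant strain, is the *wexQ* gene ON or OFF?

OFF

TemQ is constitutively active in this strain.
With repressor TemQ bound, *lutA* is not transcribed.
So LutA is not produced.
Zn²⁺ is absent, so SovL is inactive.
With no repressor bound, *lutH* is transcribed.
So LutH is produced and active.
Glyoxylate is absent, so PurH is active.
Palatinose is present, so NerC is active.
With repressor NerC bound, *nerV* is not transcribed.
So NerV is not produced.
With repressor LutH bound, *wexQ* is not transcribed.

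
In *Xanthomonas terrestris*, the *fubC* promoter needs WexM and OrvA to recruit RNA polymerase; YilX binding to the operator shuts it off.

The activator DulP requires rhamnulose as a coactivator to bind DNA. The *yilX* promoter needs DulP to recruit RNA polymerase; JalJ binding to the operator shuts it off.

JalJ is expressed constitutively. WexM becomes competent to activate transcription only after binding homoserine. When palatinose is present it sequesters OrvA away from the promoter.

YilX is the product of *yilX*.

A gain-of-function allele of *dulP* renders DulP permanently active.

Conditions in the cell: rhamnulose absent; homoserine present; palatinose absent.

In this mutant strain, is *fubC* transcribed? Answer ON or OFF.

ON

JalJ is produced constitutively and is active.
DulP is constitutively active in this strain.
With repressor JalJ bound, *yilX* is not transcribed.
So YilX is not produced.
Homoserine is present, so WexM is active.
Palatinose is absent, so OrvA is active.
No repressor is bound and WexM and OrvA are active, so *fubC* is transcribed.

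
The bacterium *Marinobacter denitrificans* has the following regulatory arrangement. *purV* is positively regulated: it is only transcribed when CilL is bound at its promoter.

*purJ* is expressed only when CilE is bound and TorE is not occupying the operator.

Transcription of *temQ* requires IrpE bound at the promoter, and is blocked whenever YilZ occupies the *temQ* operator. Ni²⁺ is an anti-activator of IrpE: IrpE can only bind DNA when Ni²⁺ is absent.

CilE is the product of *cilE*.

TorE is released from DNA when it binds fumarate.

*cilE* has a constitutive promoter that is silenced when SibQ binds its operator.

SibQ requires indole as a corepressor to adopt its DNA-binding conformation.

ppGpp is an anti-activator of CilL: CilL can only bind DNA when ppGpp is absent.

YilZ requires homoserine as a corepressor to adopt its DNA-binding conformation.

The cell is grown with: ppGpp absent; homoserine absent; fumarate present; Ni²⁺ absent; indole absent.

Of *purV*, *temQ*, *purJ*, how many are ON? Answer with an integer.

ppGpp is absent, so CilL is active.
No repressor is bound and CilL is active, so *purV* is transcribed.
→ *purV* is ON.
Homoserine is absent, so YilZ is inactive.
Ni²⁺ is absent, so IrpE is active.
No repressor is bound and IrpE is active, so *temQ* is transcribed.
→ *temQ* is ON.
Fumarate is present, so TorE is inactive.
Indole is absent, so SibQ is inactive.
With no repressor bound, *cilE* is transcribed.
So CilE is produced and active.
No repressor is bound and CilE is active, so *purJ* is transcribed.
→ *purJ* is ON.
3 of the 3 genes are transcribed.

3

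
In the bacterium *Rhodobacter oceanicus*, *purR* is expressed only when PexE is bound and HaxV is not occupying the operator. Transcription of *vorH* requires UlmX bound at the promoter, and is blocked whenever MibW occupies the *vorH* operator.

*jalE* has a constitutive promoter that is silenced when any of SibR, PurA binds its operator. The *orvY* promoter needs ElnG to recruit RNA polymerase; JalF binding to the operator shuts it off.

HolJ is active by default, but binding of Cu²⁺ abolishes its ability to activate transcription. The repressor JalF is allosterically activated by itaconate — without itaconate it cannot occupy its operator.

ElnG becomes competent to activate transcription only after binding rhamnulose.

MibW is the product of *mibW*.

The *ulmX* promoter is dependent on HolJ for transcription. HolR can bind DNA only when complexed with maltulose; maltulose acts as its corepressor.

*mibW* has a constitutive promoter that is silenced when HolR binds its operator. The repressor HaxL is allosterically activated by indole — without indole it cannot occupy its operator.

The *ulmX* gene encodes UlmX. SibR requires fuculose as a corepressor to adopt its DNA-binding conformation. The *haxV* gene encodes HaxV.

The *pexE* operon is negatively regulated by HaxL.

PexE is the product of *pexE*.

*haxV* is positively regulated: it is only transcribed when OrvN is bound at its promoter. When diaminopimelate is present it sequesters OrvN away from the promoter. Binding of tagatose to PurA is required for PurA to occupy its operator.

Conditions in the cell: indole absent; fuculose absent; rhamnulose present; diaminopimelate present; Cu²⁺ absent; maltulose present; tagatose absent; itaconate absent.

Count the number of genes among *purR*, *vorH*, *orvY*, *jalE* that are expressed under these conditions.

Diaminopimelate is present, so OrvN is inactive.
Required activator OrvN is absent, so *haxV* is not transcribed.
So HaxV is not produced.
Indole is absent, so HaxL is inactive.
With no repressor bound, *pexE* is transcribed.
So PexE is produced and active.
No repressor is bound and PexE is active, so *purR* is transcribed.
→ *purR* is ON.
Cu²⁺ is absent, so HolJ is active.
No repressor is bound and HolJ is active, so *ulmX* is transcribed.
So UlmX is produced and active.
Maltulose is present, so HolR is active.
With repressor HolR bound, *mibW* is not transcribed.
So MibW is not produced.
No repressor is bound and UlmX is active, so *vorH* is transcribed.
→ *vorH* is ON.
Rhamnulose is present, so ElnG is active.
Itaconate is absent, so JalF is inactive.
No repressor is bound and ElnG is active, so *orvY* is transcribed.
→ *orvY* is ON.
Fuculose is absent, so SibR is inactive.
Tagatose is absent, so PurA is inactive.
With no repressor bound, *jalE* is transcribed.
→ *jalE* is ON.
4 of the 4 genes are transcribed.

4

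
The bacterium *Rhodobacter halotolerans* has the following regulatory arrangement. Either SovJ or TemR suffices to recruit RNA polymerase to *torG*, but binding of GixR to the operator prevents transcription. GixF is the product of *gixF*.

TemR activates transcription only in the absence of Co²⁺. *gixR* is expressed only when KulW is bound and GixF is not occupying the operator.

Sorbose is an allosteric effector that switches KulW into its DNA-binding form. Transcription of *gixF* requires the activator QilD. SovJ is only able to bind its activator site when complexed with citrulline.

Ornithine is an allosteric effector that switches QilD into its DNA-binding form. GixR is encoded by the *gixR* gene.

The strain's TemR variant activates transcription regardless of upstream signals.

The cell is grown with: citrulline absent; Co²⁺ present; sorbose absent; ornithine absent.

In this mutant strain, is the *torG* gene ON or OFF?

Citrulline is absent, so SovJ is inactive.
TemR is constitutively active in this strain.
Ornithine is absent, so QilD is inactive.
Required activator QilD is absent, so *gixF* is not transcribed.
So GixF is not produced.
Sorbose is absent, so KulW is inactive.
Required activator KulW is absent, so *gixR* is not transcribed.
So GixR is not produced.
Activator TemR is present, so *torG* is transcribed.

ON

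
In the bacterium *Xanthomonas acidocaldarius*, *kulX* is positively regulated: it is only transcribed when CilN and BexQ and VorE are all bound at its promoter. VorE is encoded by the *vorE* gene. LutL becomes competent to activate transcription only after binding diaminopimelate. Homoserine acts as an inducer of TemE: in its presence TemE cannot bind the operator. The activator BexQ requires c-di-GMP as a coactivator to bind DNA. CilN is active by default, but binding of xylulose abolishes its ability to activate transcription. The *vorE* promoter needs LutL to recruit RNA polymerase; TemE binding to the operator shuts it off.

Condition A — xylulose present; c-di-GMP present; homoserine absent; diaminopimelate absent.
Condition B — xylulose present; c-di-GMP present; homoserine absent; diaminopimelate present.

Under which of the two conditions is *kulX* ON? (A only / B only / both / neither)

Condition A:
Xylulose is present, so CilN is inactive.
c-di-GMP is present, so BexQ is active.
Homoserine is absent, so TemE is active.
Diaminopimelate is absent, so LutL is inactive.
With repressor TemE bound, *vorE* is not transcribed.
So VorE is not produced.
Required activator CilN is absent, so *kulX* is not transcribed.
→ *kulX* is OFF in A.
Condition B:
Xylulose is present, so CilN is inactive.
c-di-GMP is present, so BexQ is active.
Homoserine is absent, so TemE is active.
Diaminopimelate is present, so LutL is active.
With repressor TemE bound, *vorE* is not transcribed.
So VorE is not produced.
Required activator CilN is absent, so *kulX* is not transcribed.
→ *kulX* is OFF in B.

neither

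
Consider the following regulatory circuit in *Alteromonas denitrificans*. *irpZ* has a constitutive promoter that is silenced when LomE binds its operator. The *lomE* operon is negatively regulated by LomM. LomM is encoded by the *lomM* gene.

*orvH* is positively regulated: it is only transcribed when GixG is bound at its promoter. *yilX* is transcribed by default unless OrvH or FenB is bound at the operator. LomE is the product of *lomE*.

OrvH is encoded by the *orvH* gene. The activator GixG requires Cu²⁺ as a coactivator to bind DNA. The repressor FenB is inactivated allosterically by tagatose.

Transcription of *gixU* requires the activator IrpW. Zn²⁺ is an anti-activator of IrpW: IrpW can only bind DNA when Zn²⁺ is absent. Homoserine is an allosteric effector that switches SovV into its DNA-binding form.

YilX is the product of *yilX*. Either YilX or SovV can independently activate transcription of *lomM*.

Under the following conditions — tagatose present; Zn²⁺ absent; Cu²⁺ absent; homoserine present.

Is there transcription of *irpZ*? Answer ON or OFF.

ON

Cu²⁺ is absent, so GixG is inactive.
Required activator GixG is absent, so *orvH* is not transcribed.
So OrvH is not produced.
Tagatose is present, so FenB is inactive.
With no repressor bound, *yilX* is transcribed.
So YilX is produced and active.
Homoserine is present, so SovV is active.
Activator YilX is present, so *lomM* is transcribed.
So LomM is produced and active.
With repressor LomM bound, *lomE* is not transcribed.
So LomE is not produced.
With no repressor bound, *irpZ* is transcribed.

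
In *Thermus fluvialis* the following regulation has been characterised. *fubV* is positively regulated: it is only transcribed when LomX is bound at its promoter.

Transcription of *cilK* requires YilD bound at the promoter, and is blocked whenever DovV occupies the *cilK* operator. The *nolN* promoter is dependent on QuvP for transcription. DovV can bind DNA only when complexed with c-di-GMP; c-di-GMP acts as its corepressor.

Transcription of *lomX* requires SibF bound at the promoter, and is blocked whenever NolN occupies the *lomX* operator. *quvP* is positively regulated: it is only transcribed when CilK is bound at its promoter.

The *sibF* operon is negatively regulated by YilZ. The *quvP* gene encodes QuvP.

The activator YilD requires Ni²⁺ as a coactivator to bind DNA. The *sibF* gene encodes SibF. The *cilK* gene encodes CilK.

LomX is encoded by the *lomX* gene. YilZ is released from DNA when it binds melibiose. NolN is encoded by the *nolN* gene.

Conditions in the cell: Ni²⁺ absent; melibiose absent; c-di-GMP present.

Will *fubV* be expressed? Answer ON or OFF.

OFF

c-di-GMP is present, so DovV is active.
Ni²⁺ is absent, so YilD is inactive.
With repressor DovV bound, *cilK* is not transcribed.
So CilK is not produced.
Required activator CilK is absent, so *quvP* is not transcribed.
So QuvP is not produced.
Required activator QuvP is absent, so *nolN* is not transcribed.
So NolN is not produced.
Melibiose is absent, so YilZ is active.
With repressor YilZ bound, *sibF* is not transcribed.
So SibF is not produced.
Required activator SibF is absent, so *lomX* is not transcribed.
So LomX is not produced.
Required activator LomX is absent, so *fubV* is not transcribed.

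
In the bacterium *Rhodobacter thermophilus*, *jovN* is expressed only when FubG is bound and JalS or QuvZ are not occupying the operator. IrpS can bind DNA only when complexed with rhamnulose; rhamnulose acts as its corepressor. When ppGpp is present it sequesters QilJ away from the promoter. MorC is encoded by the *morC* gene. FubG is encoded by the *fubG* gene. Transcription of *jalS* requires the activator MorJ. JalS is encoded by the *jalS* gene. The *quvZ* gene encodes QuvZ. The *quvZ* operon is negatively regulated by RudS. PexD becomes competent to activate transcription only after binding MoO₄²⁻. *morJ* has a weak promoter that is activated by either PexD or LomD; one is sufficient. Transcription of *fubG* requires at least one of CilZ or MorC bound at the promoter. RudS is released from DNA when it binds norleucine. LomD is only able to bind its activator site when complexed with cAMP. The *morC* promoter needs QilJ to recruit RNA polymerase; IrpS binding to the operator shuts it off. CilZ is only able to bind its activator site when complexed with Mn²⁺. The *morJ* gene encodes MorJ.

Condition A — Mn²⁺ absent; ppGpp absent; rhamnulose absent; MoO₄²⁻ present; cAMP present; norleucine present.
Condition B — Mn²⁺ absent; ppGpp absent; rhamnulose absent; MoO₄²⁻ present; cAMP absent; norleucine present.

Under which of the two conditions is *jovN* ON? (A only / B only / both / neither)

Condition A:
Mn²⁺ is absent, so CilZ is inactive.
ppGpp is absent, so QilJ is active.
Rhamnulose is absent, so IrpS is inactive.
No repressor is bound and QilJ is active, so *morC* is transcribed.
So MorC is produced and active.
Activator MorC is present, so *fubG* is transcribed.
So FubG is produced and active.
MoO₄²⁻ is present, so PexD is active.
cAMP is present, so LomD is active.
Activator PexD is present, so *morJ* is transcribed.
So MorJ is produced and active.
No repressor is bound and MorJ is active, so *jalS* is transcribed.
So JalS is produced and active.
Norleucine is present, so RudS is inactive.
With no repressor bound, *quvZ* is transcribed.
So QuvZ is produced and active.
With repressor JalS bound, *jovN* is not transcribed.
→ *jovN* is OFF in A.
Condition B:
Mn²⁺ is absent, so CilZ is inactive.
ppGpp is absent, so QilJ is active.
Rhamnulose is absent, so IrpS is inactive.
No repressor is bound and QilJ is active, so *morC* is transcribed.
So MorC is produced and active.
Activator MorC is present, so *fubG* is transcribed.
So FubG is produced and active.
MoO₄²⁻ is present, so PexD is active.
cAMP is absent, so LomD is inactive.
Activator PexD is present, so *morJ* is transcribed.
So MorJ is produced and active.
No repressor is bound and MorJ is active, so *jalS* is transcribed.
So JalS is produced and active.
Norleucine is present, so RudS is inactive.
With no repressor bound, *quvZ* is transcribed.
So QuvZ is produced and active.
With repressor JalS bound, *jovN* is not transcribed.
→ *jovN* is OFF in B.

neither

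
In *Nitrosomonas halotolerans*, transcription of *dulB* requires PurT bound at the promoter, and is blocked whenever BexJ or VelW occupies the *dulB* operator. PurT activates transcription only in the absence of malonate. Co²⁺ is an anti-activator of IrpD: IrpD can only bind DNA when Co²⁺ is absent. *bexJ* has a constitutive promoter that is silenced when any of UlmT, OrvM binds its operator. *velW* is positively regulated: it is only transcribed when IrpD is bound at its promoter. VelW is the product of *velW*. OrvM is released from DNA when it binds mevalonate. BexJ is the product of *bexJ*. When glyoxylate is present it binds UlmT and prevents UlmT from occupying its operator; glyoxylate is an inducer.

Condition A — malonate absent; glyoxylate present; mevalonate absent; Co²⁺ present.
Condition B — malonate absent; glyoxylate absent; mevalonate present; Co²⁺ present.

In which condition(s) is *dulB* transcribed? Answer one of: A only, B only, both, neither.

Condition A:
Malonate is absent, so PurT is active.
Glyoxylate is present, so UlmT is inactive.
Mevalonate is absent, so OrvM is active.
With repressor OrvM bound, *bexJ* is not transcribed.
So BexJ is not produced.
Co²⁺ is present, so IrpD is inactive.
Required activator IrpD is absent, so *velW* is not transcribed.
So VelW is not produced.
No repressor is bound and PurT is active, so *dulB* is transcribed.
→ *dulB* is ON in A.
Condition B:
Malonate is absent, so PurT is active.
Glyoxylate is absent, so UlmT is active.
Mevalonate is present, so OrvM is inactive.
With repressor UlmT bound, *bexJ* is not transcribed.
So BexJ is not produced.
Co²⁺ is present, so IrpD is inactive.
Required activator IrpD is absent, so *velW* is not transcribed.
So VelW is not produced.
No repressor is bound and PurT is active, so *dulB* is transcribed.
→ *dulB* is ON in B.

both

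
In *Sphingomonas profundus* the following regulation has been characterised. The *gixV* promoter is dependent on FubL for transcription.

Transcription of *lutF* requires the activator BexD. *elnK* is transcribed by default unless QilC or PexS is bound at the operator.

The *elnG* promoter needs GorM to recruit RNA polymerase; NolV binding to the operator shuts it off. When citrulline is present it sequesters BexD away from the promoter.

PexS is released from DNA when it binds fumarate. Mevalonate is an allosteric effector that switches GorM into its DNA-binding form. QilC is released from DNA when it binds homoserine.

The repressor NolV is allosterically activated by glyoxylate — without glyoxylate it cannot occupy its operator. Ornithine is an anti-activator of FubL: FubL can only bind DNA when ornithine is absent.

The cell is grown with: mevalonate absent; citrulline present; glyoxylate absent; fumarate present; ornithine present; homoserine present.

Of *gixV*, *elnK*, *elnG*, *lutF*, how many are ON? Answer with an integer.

Ornithine is present, so FubL is inactive.
Required activator FubL is absent, so *gixV* is not transcribed.
→ *gixV* is OFF.
Homoserine is present, so QilC is inactive.
Fumarate is present, so PexS is inactive.
With no repressor bound, *elnK* is transcribed.
→ *elnK* is ON.
Glyoxylate is absent, so NolV is inactive.
Mevalonate is absent, so GorM is inactive.
Required activator GorM is absent, so *elnG* is not transcribed.
→ *elnG* is OFF.
Citrulline is present, so BexD is inactive.
Required activator BexD is absent, so *lutF* is not transcribed.
→ *lutF* is OFF.
1 of the 4 genes is transcribed.

1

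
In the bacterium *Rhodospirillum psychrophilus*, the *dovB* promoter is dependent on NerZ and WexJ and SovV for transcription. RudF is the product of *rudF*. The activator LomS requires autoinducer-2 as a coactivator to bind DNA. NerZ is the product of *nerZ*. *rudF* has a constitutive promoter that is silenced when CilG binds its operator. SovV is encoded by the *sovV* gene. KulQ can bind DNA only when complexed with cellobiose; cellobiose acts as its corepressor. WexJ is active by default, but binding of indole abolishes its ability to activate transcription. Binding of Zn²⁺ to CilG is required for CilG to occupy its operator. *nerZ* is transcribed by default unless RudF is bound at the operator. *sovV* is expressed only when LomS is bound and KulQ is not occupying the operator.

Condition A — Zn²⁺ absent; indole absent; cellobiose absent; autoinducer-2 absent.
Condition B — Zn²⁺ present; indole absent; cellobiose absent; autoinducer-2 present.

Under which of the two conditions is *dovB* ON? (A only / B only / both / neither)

B only

Condition A:
Zn²⁺ is absent, so CilG is inactive.
With no repressor bound, *rudF* is transcribed.
So RudF is produced and active.
With repressor RudF bound, *nerZ* is not transcribed.
So NerZ is not produced.
Indole is absent, so WexJ is active.
Cellobiose is absent, so KulQ is inactive.
Autoinducer-2 is absent, so LomS is inactive.
Required activator LomS is absent, so *sovV* is not transcribed.
So SovV is not produced.
Required activator NerZ is absent, so *dovB* is not transcribed.
→ *dovB* is OFF in A.
Condition B:
Zn²⁺ is present, so CilG is active.
With repressor CilG bound, *rudF* is not transcribed.
So RudF is not produced.
With no repressor bound, *nerZ* is transcribed.
So NerZ is produced and active.
Indole is absent, so WexJ is active.
Cellobiose is absent, so KulQ is inactive.
Autoinducer-2 is present, so LomS is active.
No repressor is bound and LomS is active, so *sovV* is transcribed.
So SovV is produced and active.
No repressor is bound and NerZ and WexJ and SovV are active, so *dovB* is transcribed.
→ *dovB* is ON in B.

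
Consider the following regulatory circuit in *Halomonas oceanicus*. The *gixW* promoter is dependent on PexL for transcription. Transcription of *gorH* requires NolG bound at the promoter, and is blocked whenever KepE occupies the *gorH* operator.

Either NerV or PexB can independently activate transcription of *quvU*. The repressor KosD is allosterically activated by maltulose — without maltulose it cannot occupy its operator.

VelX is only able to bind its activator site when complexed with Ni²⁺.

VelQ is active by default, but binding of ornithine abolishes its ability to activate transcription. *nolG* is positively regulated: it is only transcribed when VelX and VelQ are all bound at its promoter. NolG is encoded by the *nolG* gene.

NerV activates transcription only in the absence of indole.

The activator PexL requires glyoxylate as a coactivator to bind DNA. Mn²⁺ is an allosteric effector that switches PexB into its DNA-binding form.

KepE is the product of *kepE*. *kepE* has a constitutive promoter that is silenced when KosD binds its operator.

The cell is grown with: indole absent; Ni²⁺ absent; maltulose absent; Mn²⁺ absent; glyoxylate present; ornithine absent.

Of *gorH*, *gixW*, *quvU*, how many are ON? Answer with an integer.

Ni²⁺ is absent, so VelX is inactive.
Ornithine is absent, so VelQ is active.
Required activator VelX is absent, so *nolG* is not transcribed.
So NolG is not produced.
Maltulose is absent, so KosD is inactive.
With no repressor bound, *kepE* is transcribed.
So KepE is produced and active.
With repressor KepE bound, *gorH* is not transcribed.
→ *gorH* is OFF.
Glyoxylate is present, so PexL is active.
No repressor is bound and PexL is active, so *gixW* is transcribed.
→ *gixW* is ON.
Indole is absent, so NerV is active.
Mn²⁺ is absent, so PexB is inactive.
Activator NerV is present, so *quvU* is transcribed.
→ *quvU* is ON.
2 of the 3 genes are transcribed.

2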